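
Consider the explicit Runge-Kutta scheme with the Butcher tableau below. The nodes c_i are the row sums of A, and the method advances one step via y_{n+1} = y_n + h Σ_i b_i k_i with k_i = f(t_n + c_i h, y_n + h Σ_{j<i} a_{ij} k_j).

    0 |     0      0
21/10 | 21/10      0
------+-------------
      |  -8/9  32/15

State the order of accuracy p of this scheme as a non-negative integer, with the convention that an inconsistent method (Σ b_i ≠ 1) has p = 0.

b = (-8/9, 32/15)
c = (0, 21/10)
Σ b_i: (-8/9)·1 + 32/15·1 = 56/45 ≠ 1 ⇒ order 0.

0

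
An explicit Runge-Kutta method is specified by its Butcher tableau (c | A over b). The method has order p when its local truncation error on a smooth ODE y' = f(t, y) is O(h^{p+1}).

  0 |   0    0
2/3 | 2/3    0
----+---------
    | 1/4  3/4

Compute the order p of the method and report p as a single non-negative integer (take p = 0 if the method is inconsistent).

b = (1/4, 3/4)
c = (0, 2/3)
Σ b_i: 1/4·1 + 3/4·1 = 1 ✓
b·c: 3/4·2/3 = 1/2 ✓; 2 stages ⇒ order 2.

2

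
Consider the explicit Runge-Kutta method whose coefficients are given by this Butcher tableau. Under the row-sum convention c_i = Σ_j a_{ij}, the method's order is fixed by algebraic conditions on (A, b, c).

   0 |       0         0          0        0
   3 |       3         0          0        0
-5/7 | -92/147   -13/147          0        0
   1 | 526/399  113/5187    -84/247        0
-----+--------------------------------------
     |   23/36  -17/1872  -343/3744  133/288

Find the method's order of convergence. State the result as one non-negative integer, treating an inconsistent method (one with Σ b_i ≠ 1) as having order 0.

4

b = (23/36, -17/1872, -343/3744, 133/288)
c = (0, 3, -5/7, 1)
Ac = (0, 0, -13/49, 41/133)
Σ b_i: 23/36·1 + (-17/1872)·1 + (-343/3744)·1 + 133/288·1 = 1 ✓
b·c: (-17/1872)·3 + (-343/3744)·(-5/7) + 133/288·1 = 1/2 ✓
b·c²: (-17/1872)·9 + (-343/3744)·25/49 + 133/288·1 = 1/3 ✓
b·Ac: (-343/3744)·(-13/49) + 133/288·41/133 = 1/6 ✓
b·c³: (-17/1872)·27 + (-343/3744)·(-125/343) + 133/288·1 = 1/4 ✓
b·(c∘Ac): (-343/3744)·65/343 + 133/288·41/133 = 1/8 ✓
b·Ac²: (-343/3744)·(-39/49) + 133/288·3/133 = 1/12 ✓
b·A²c: 133/288·12/133 = 1/24 ✓; 4 stages ⇒ order 4.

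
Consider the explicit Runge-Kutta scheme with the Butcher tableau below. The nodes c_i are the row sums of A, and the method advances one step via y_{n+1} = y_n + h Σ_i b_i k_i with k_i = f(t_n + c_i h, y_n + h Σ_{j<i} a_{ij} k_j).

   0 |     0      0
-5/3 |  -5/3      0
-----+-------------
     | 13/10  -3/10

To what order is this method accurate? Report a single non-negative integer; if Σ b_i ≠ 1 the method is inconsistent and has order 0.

2

b = (13/10, -3/10)
c = (0, -5/3)
Σ b_i: 13/10·1 + (-3/10)·1 = 1 ✓
b·c: (-3/10)·(-5/3) = 1/2 ✓; 2 stages ⇒ order 2.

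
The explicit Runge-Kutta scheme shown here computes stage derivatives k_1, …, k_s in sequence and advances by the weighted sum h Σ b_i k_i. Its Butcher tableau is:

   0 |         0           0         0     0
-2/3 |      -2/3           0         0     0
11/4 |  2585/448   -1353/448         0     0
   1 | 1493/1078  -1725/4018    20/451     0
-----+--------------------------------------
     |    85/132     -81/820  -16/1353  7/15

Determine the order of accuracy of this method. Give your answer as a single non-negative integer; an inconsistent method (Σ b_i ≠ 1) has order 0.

b = (85/132, -81/820, -16/1353, 7/15)
c = (0, -2/3, 11/4, 1)
Ac = (0, 0, 451/224, 20/49)
Σ b_i: 85/132·1 + (-81/820)·1 + (-16/1353)·1 + 7/15·1 = 1 ✓
b·c: (-81/820)·(-2/3) + (-16/1353)·11/4 + 7/15·1 = 1/2 ✓
b·c²: (-81/820)·4/9 + (-16/1353)·121/16 + 7/15·1 = 1/3 ✓
b·Ac: (-16/1353)·451/224 + 7/15·20/49 = 1/6 ✓
b·c³: (-81/820)·(-8/27) + (-16/1353)·1331/64 + 7/15·1 = 1/4 ✓
b·(c∘Ac): (-16/1353)·4961/896 + 7/15·20/49 = 1/8 ✓
b·Ac²: (-16/1353)·(-451/336) + 7/15·85/588 = 1/12 ✓
b·A²c: 7/15·5/56 = 1/24 ✓; 4 stages ⇒ order 4.

4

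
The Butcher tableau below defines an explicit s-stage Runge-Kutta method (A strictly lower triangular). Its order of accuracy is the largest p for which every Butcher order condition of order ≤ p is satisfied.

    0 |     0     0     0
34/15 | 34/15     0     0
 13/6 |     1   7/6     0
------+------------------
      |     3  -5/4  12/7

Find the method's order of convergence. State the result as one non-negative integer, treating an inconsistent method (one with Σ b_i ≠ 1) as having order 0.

b = (3, -5/4, 12/7)
c = (0, 34/15, 13/6)
Ac = (0, 0, 119/45)
Σ b_i: 3·1 + (-5/4)·1 + 12/7·1 = 97/28 ≠ 1 ⇒ order 0.

0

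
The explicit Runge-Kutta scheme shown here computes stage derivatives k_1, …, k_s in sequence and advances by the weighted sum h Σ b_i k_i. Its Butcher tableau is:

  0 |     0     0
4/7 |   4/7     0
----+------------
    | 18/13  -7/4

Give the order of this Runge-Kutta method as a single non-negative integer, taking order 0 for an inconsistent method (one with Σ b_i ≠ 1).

0

b = (18/13, -7/4)
c = (0, 4/7)
Σ b_i: 18/13·1 + (-7/4)·1 = -19/52 ≠ 1 ⇒ order 0.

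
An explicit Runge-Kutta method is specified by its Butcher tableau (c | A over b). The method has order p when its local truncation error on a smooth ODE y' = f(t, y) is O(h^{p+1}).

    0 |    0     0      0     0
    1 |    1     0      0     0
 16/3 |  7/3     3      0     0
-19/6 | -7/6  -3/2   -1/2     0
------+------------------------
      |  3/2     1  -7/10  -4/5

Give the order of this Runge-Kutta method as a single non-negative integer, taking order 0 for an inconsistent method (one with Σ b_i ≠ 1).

b = (3/2, 1, -7/10, -4/5)
c = (0, 1, 16/3, -19/6)
Ac = (0, 0, 3, -25/6)
Σ b_i: 3/2·1 + 1·1 + (-7/10)·1 + (-4/5)·1 = 1 ✓
b·c: 1·1 + (-7/10)·16/3 + (-4/5)·(-19/6) = -1/5 ≠ 1/2 ⇒ order 1.

1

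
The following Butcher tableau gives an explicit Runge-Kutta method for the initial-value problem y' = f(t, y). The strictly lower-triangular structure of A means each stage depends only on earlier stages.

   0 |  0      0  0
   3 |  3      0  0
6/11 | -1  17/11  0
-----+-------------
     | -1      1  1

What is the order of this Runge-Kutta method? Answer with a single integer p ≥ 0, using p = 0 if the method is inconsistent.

1

b = (-1, 1, 1)
c = (0, 3, 6/11)
Ac = (0, 0, 51/11)
Σ b_i: (-1)·1 + 1·1 + 1·1 = 1 ✓
b·c: 1·3 + 1·6/11 = 39/11 ≠ 1/2 ⇒ order 1.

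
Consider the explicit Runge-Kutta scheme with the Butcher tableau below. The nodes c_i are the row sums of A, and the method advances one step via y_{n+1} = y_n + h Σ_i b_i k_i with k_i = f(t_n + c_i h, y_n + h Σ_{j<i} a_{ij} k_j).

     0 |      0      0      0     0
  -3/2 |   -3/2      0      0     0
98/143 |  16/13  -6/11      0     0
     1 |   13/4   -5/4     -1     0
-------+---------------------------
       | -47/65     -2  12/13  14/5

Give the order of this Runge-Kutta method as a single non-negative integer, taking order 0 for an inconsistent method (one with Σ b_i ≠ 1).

b = (-47/65, -2, 12/13, 14/5)
c = (0, -3/2, 98/143, 1)
Ac = (0, 0, 9/11, 1361/1144)
Σ b_i: (-47/65)·1 + (-2)·1 + 12/13·1 + 14/5·1 = 1 ✓
b·c: (-2)·(-3/2) + 12/13·98/143 + 14/5·1 = 59791/9295 ≠ 1/2 ⇒ order 1.

1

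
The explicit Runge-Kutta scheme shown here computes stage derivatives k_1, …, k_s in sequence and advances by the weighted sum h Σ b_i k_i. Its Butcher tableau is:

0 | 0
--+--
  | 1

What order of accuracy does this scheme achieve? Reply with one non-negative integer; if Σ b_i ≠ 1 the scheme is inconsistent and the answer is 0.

1

b = (1)
c = (0)
Σ b_i: 1·1 = 1 ✓; 1 stage ⇒ order 1.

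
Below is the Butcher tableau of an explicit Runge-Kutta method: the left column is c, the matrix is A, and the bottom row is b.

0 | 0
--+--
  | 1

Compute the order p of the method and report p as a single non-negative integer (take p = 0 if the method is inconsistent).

b = (1)
c = (0)
Σ b_i: 1·1 = 1 ✓; 1 stage ⇒ order 1.

1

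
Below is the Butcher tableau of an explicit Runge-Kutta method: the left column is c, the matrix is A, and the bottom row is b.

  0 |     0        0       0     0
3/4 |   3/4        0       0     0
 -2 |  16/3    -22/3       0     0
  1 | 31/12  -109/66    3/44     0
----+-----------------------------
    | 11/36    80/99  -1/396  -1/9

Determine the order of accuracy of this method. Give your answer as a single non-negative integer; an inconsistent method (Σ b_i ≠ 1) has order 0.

b = (11/36, 80/99, -1/396, -1/9)
c = (0, 3/4, -2, 1)
Ac = (0, 0, -11/2, -11/8)
Σ b_i: 11/36·1 + 80/99·1 + (-1/396)·1 + (-1/9)·1 = 1 ✓
b·c: 80/99·3/4 + (-1/396)·(-2) + (-1/9)·1 = 1/2 ✓
b·c²: 80/99·9/16 + (-1/396)·4 + (-1/9)·1 = 1/3 ✓
b·Ac: (-1/396)·(-11/2) + (-1/9)·(-11/8) = 1/6 ✓
b·c³: 80/99·27/64 + (-1/396)·(-8) + (-1/9)·1 = 1/4 ✓
b·(c∘Ac): (-1/396)·11 + (-1/9)·(-11/8) = 1/8 ✓
b·Ac²: (-1/396)·(-33/8) + (-1/9)·(-21/32) = 1/12 ✓
b·A²c: (-1/9)·(-3/8) = 1/24 ✓; 4 stages ⇒ order 4.

4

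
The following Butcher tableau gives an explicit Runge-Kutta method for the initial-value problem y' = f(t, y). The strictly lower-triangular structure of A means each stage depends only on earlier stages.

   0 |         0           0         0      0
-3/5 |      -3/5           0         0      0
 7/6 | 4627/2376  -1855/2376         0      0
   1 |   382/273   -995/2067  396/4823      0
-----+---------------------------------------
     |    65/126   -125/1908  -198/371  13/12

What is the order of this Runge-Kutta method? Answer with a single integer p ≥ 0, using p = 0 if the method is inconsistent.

4

b = (65/126, -125/1908, -198/371, 13/12)
c = (0, -3/5, 7/6, 1)
Ac = (0, 0, 371/792, 5/13)
Σ b_i: 65/126·1 + (-125/1908)·1 + (-198/371)·1 + 13/12·1 = 1 ✓
b·c: (-125/1908)·(-3/5) + (-198/371)·7/6 + 13/12·1 = 1/2 ✓
b·c²: (-125/1908)·9/25 + (-198/371)·49/36 + 13/12·1 = 1/3 ✓
b·Ac: (-198/371)·371/792 + 13/12·5/13 = 1/6 ✓
b·c³: (-125/1908)·(-27/125) + (-198/371)·343/216 + 13/12·1 = 1/4 ✓
b·(c∘Ac): (-198/371)·2597/4752 + 13/12·5/13 = 1/8 ✓
b·Ac²: (-198/371)·(-371/1320) + 13/12·(-4/65) = 1/12 ✓
b·A²c: 13/12·1/26 = 1/24 ✓; 4 stages ⇒ order 4.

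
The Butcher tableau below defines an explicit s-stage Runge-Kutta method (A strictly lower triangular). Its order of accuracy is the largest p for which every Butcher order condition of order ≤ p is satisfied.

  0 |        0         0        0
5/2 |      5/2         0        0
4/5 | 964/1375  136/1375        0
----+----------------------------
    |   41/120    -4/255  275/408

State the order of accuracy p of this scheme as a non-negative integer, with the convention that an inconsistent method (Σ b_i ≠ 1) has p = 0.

3

b = (41/120, -4/255, 275/408)
c = (0, 5/2, 4/5)
Ac = (0, 0, 68/275)
Σ b_i: 41/120·1 + (-4/255)·1 + 275/408·1 = 1 ✓
b·c: (-4/255)·5/2 + 275/408·4/5 = 1/2 ✓
b·c²: (-4/255)·25/4 + 275/408·16/25 = 1/3 ✓
b·Ac: 275/408·68/275 = 1/6 ✓; 3 stages ⇒ order 3.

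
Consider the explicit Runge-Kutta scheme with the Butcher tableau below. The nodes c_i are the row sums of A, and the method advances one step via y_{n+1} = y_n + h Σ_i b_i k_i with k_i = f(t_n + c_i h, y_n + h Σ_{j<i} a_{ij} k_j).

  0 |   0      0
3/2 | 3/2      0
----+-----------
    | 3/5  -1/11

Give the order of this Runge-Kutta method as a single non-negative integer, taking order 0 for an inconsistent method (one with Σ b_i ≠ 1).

b = (3/5, -1/11)
c = (0, 3/2)
Σ b_i: 3/5·1 + (-1/11)·1 = 28/55 ≠ 1 ⇒ order 0.

0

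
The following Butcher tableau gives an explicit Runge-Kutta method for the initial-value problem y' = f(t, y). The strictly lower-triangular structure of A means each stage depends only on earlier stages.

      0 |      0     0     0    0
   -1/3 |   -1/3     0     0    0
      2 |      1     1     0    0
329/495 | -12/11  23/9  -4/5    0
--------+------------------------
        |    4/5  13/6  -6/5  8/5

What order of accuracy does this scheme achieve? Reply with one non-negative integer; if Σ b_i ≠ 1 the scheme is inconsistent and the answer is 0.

0

b = (4/5, 13/6, -6/5, 8/5)
c = (0, -1/3, 2, 329/495)
Ac = (0, 0, -1/3, -331/135)
Σ b_i: 4/5·1 + 13/6·1 + (-6/5)·1 + 8/5·1 = 101/30 ≠ 1 ⇒ order 0.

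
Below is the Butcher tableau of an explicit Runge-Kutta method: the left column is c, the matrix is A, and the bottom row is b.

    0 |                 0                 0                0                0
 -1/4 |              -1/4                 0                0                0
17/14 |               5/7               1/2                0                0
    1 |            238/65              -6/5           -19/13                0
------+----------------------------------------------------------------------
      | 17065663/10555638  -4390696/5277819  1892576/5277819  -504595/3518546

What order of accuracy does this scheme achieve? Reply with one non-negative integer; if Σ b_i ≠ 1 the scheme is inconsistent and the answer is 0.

b = (17065663/10555638, -4390696/5277819, 1892576/5277819, -504595/3518546)
c = (0, -1/4, 17/14, 1)
Ac = (0, 0, -1/8, -671/455)
Σ b_i: 17065663/10555638·1 + (-4390696/5277819)·1 + 1892576/5277819·1 + (-504595/3518546)·1 = 1 ✓
b·c: (-4390696/5277819)·(-1/4) + 1892576/5277819·17/14 + (-504595/3518546)·1 = 1/2 ✓
b·c²: (-4390696/5277819)·1/16 + 1892576/5277819·289/196 + (-504595/3518546)·1 = 1/3 ✓
b·Ac: 1892576/5277819·(-1/8) + (-504595/3518546)·(-671/455) = 1/6 ✓
b·c³: (-4390696/5277819)·(-1/64) + 1892576/5277819·4913/2744 + (-504595/3518546)·1 = 50405197/98519288 ≠ 1/4 ⇒ order 3.
b·(c∘Ac): 1892576/5277819·(-17/112) + (-504595/3518546)·(-671/455) = 1657885/10555638 ≠ 1/8
b·Ac²: 1892576/5277819·1/32 + (-504595/3518546)·(-56821/25480) = 195667483/591115728 ≠ 1/12
b·A²c: (-504595/3518546)·19/104 = -737485/28148368 ≠ 1/24

3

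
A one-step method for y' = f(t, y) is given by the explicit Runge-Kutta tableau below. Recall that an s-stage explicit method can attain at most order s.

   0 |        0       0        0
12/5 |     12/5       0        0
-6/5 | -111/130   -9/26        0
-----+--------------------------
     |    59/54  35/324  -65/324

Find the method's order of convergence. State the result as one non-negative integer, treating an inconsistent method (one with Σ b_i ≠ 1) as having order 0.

3

b = (59/54, 35/324, -65/324)
c = (0, 12/5, -6/5)
Ac = (0, 0, -54/65)
Σ b_i: 59/54·1 + 35/324·1 + (-65/324)·1 = 1 ✓
b·c: 35/324·12/5 + (-65/324)·(-6/5) = 1/2 ✓
b·c²: 35/324·144/25 + (-65/324)·36/25 = 1/3 ✓
b·Ac: (-65/324)·(-54/65) = 1/6 ✓; 3 stages ⇒ order 3.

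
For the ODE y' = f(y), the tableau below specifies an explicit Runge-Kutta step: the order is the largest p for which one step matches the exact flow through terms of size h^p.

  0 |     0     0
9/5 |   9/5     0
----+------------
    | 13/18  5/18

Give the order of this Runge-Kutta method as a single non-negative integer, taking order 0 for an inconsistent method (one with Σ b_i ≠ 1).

2

b = (13/18, 5/18)
c = (0, 9/5)
Σ b_i: 13/18·1 + 5/18·1 = 1 ✓
b·c: 5/18·9/5 = 1/2 ✓; 2 stages ⇒ order 2.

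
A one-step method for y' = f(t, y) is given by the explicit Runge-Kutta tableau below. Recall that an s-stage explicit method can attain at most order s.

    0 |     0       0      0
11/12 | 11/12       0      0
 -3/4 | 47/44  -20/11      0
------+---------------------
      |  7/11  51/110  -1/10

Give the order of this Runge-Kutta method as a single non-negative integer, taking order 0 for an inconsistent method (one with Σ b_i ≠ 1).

b = (7/11, 51/110, -1/10)
c = (0, 11/12, -3/4)
Ac = (0, 0, -5/3)
Σ b_i: 7/11·1 + 51/110·1 + (-1/10)·1 = 1 ✓
b·c: 51/110·11/12 + (-1/10)·(-3/4) = 1/2 ✓
b·c²: 51/110·121/144 + (-1/10)·9/16 = 1/3 ✓
b·Ac: (-1/10)·(-5/3) = 1/6 ✓; 3 stages ⇒ order 3.

3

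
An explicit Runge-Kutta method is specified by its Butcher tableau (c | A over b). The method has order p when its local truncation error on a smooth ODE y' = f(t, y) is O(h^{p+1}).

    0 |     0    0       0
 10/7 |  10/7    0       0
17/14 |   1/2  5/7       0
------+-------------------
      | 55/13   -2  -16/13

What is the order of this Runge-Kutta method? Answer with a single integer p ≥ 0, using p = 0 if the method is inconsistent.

b = (55/13, -2, -16/13)
c = (0, 10/7, 17/14)
Ac = (0, 0, 50/49)
Σ b_i: 55/13·1 + (-2)·1 + (-16/13)·1 = 1 ✓
b·c: (-2)·10/7 + (-16/13)·17/14 = -396/91 ≠ 1/2 ⇒ order 1.

1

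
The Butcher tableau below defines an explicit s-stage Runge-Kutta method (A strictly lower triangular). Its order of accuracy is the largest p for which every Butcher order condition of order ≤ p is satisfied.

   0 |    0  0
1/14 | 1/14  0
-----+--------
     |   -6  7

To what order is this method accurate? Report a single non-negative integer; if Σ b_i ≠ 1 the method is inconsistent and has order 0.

b = (-6, 7)
c = (0, 1/14)
Σ b_i: (-6)·1 + 7·1 = 1 ✓
b·c: 7·1/14 = 1/2 ✓; 2 stages ⇒ order 2.

2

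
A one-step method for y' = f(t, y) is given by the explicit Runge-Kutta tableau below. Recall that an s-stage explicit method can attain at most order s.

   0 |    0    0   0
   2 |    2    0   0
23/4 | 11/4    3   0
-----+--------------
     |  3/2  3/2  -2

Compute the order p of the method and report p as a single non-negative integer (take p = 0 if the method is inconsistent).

b = (3/2, 3/2, -2)
c = (0, 2, 23/4)
Ac = (0, 0, 6)
Σ b_i: 3/2·1 + 3/2·1 + (-2)·1 = 1 ✓
b·c: 3/2·2 + (-2)·23/4 = -17/2 ≠ 1/2 ⇒ order 1.

1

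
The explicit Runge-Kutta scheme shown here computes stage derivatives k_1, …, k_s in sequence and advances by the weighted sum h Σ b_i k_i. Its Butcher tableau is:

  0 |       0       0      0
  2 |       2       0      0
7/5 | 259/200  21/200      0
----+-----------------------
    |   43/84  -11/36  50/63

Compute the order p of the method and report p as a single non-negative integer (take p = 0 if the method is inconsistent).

b = (43/84, -11/36, 50/63)
c = (0, 2, 7/5)
Ac = (0, 0, 21/100)
Σ b_i: 43/84·1 + (-11/36)·1 + 50/63·1 = 1 ✓
b·c: (-11/36)·2 + 50/63·7/5 = 1/2 ✓
b·c²: (-11/36)·4 + 50/63·49/25 = 1/3 ✓
b·Ac: 50/63·21/100 = 1/6 ✓; 3 stages ⇒ order 3.

3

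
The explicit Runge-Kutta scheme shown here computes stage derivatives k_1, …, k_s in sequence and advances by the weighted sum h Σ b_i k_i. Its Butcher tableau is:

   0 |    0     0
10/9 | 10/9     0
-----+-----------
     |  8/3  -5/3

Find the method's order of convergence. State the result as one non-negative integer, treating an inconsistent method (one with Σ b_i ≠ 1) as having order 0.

1

b = (8/3, -5/3)
c = (0, 10/9)
Σ b_i: 8/3·1 + (-5/3)·1 = 1 ✓
b·c: (-5/3)·10/9 = -50/27 ≠ 1/2 ⇒ order 1.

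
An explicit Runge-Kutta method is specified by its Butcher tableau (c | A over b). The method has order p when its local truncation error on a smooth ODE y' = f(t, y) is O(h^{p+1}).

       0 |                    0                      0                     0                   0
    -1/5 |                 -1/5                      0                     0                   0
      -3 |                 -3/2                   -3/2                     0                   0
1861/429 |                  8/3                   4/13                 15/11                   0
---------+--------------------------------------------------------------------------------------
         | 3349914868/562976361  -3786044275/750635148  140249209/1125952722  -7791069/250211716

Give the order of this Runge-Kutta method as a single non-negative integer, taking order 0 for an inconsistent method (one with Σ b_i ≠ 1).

3

b = (3349914868/562976361, -3786044275/750635148, 140249209/1125952722, -7791069/250211716)
c = (0, -1/5, -3, 1861/429)
Ac = (0, 0, 3/10, -2969/715)
Σ b_i: 3349914868/562976361·1 + (-3786044275/750635148)·1 + 140249209/1125952722·1 + (-7791069/250211716)·1 = 1 ✓
b·c: (-3786044275/750635148)·(-1/5) + 140249209/1125952722·(-3) + (-7791069/250211716)·1861/429 = 1/2 ✓
b·c²: (-3786044275/750635148)·1/25 + 140249209/1125952722·9 + (-7791069/250211716)·3463321/184041 = 1/3 ✓
b·Ac: 140249209/1125952722·3/10 + (-7791069/250211716)·(-2969/715) = 1/6 ✓
b·c³: (-3786044275/750635148)·(-1/125) + 140249209/1125952722·(-27) + (-7791069/250211716)·6445240381/78953589 = -4721390540833/805056196230 ≠ 1/4 ⇒ order 3.
b·(c∘Ac): 140249209/1125952722·(-9/10) + (-7791069/250211716)·(-5525309/306735) = 280732517/625529290 ≠ 1/8
b·Ac²: 140249209/1125952722·(-3/50) + (-7791069/250211716)·43919/3575 = -365938292/938293935 ≠ 1/12
b·A²c: (-7791069/250211716)·9/22 = -6374511/500423432 ≠ 1/24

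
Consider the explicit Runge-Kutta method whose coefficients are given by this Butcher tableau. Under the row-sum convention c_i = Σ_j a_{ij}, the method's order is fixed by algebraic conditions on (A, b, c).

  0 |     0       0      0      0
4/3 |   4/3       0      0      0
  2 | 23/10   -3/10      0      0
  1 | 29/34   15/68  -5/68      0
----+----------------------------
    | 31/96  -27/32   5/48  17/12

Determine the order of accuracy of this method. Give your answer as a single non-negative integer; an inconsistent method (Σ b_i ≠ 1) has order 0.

4

b = (31/96, -27/32, 5/48, 17/12)
c = (0, 4/3, 2, 1)
Ac = (0, 0, -2/5, 5/34)
Σ b_i: 31/96·1 + (-27/32)·1 + 5/48·1 + 17/12·1 = 1 ✓
b·c: (-27/32)·4/3 + 5/48·2 + 17/12·1 = 1/2 ✓
b·c²: (-27/32)·16/9 + 5/48·4 + 17/12·1 = 1/3 ✓
b·Ac: 5/48·(-2/5) + 17/12·5/34 = 1/6 ✓
b·c³: (-27/32)·64/27 + 5/48·8 + 17/12·1 = 1/4 ✓
b·(c∘Ac): 5/48·(-4/5) + 17/12·5/34 = 1/8 ✓
b·Ac²: 5/48·(-8/15) + 17/12·5/51 = 1/12 ✓
b·A²c: 17/12·1/34 = 1/24 ✓; 4 stages ⇒ order 4.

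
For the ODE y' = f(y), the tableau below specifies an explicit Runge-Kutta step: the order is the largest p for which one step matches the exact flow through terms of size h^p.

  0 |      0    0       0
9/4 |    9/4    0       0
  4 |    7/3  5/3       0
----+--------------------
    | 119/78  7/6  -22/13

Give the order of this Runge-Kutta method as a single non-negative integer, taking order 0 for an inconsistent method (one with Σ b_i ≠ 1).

b = (119/78, 7/6, -22/13)
c = (0, 9/4, 4)
Ac = (0, 0, 15/4)
Σ b_i: 119/78·1 + 7/6·1 + (-22/13)·1 = 1 ✓
b·c: 7/6·9/4 + (-22/13)·4 = -431/104 ≠ 1/2 ⇒ order 1.

1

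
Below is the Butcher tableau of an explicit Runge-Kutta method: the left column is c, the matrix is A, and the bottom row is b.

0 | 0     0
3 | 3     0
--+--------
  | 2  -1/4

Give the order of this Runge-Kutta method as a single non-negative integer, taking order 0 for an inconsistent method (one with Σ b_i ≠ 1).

b = (2, -1/4)
c = (0, 3)
Σ b_i: 2·1 + (-1/4)·1 = 7/4 ≠ 1 ⇒ order 0.

0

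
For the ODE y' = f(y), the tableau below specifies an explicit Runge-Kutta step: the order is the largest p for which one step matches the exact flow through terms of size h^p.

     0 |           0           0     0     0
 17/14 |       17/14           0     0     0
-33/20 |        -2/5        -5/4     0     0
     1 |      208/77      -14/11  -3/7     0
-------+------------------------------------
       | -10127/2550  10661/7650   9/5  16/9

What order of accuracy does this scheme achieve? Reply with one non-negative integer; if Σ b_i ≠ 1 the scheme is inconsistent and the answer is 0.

b = (-10127/2550, 10661/7650, 9/5, 16/9)
c = (0, 17/14, -33/20, 1)
Ac = (0, 0, -85/56, -1291/1540)
Σ b_i: (-10127/2550)·1 + 10661/7650·1 + 9/5·1 + 16/9·1 = 1 ✓
b·c: 10661/7650·17/14 + 9/5·(-33/20) + 16/9·1 = 1/2 ✓
b·c²: 10661/7650·289/196 + 9/5·1089/400 + 16/9·1 = 366791/42000 ≠ 1/3 ⇒ order 2.
b·Ac: 9/5·(-85/56) + 16/9·(-1291/1540) = -16721/3960 ≠ 1/6

2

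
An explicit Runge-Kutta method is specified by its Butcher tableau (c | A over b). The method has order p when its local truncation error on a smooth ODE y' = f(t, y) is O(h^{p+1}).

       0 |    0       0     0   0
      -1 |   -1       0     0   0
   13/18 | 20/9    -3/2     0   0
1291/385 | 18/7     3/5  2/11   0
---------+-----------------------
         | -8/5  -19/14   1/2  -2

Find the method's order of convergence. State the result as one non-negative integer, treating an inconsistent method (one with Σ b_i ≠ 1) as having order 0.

0

b = (-8/5, -19/14, 1/2, -2)
c = (0, -1, 13/18, 1291/385)
Ac = (0, 0, 3/2, -232/495)
Σ b_i: (-8/5)·1 + (-19/14)·1 + 1/2·1 + (-2)·1 = -156/35 ≠ 1 ⇒ order 0.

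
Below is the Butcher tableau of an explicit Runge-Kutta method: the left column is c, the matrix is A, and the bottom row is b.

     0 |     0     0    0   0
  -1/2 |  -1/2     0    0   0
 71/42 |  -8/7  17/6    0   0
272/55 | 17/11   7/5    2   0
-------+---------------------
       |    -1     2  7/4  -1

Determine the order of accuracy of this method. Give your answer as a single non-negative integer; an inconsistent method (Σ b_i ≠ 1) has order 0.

0

b = (-1, 2, 7/4, -1)
c = (0, -1/2, 71/42, 272/55)
Ac = (0, 0, -17/12, 563/210)
Σ b_i: (-1)·1 + 2·1 + 7/4·1 + (-1)·1 = 7/4 ≠ 1 ⇒ order 0.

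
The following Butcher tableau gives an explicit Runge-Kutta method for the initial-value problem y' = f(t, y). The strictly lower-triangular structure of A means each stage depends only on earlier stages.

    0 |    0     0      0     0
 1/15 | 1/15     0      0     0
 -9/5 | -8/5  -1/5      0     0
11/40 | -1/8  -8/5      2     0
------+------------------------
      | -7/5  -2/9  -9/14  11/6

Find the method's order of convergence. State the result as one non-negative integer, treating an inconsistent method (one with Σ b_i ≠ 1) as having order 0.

0

b = (-7/5, -2/9, -9/14, 11/6)
c = (0, 1/15, -9/5, 11/40)
Ac = (0, 0, -1/75, -278/75)
Σ b_i: (-7/5)·1 + (-2/9)·1 + (-9/14)·1 + 11/6·1 = -136/315 ≠ 1 ⇒ order 0.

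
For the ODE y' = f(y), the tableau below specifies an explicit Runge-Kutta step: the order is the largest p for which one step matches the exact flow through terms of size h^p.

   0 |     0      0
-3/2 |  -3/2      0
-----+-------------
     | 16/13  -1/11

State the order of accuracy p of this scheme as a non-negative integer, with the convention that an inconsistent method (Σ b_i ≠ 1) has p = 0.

0

b = (16/13, -1/11)
c = (0, -3/2)
Σ b_i: 16/13·1 + (-1/11)·1 = 163/143 ≠ 1 ⇒ order 0.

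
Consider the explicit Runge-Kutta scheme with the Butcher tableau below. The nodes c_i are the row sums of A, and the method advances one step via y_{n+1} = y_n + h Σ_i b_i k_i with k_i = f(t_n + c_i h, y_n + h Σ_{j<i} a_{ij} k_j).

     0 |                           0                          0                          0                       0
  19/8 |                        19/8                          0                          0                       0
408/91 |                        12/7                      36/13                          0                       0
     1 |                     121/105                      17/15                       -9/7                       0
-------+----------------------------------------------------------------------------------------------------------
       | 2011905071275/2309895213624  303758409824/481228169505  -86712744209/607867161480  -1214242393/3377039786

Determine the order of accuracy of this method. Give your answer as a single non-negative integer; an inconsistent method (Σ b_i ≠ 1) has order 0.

3

b = (2011905071275/2309895213624, 303758409824/481228169505, -86712744209/607867161480, -1214242393/3377039786)
c = (0, 19/8, 408/91, 1)
Ac = (0, 0, 171/26, -234889/76440)
Σ b_i: 2011905071275/2309895213624·1 + 303758409824/481228169505·1 + (-86712744209/607867161480)·1 + (-1214242393/3377039786)·1 = 1 ✓
b·c: 303758409824/481228169505·19/8 + (-86712744209/607867161480)·408/91 + (-1214242393/3377039786)·1 = 1/2 ✓
b·c²: 303758409824/481228169505·361/64 + (-86712744209/607867161480)·166464/8281 + (-1214242393/3377039786)·1 = 1/3 ✓
b·Ac: (-86712744209/607867161480)·171/26 + (-1214242393/3377039786)·(-234889/76440) = 1/6 ✓
b·c³: 303758409824/481228169505·6859/512 + (-86712744209/607867161480)·67917312/753571 + (-1214242393/3377039786)·1 = -35108848653283/7375454892624 ≠ 1/4 ⇒ order 3.
b·(c∘Ac): (-86712744209/607867161480)·34884/1183 + (-1214242393/3377039786)·(-234889/76440) = -1256899250867/405244774320 ≠ 1/8
b·Ac²: (-86712744209/607867161480)·3249/208 + (-1214242393/3377039786)·(-1082505481/55648320) = 35152268161837/7375454892624 ≠ 1/12
b·A²c: (-1214242393/3377039786)·(-1539/182) = 20535374097/6754079572 ≠ 1/24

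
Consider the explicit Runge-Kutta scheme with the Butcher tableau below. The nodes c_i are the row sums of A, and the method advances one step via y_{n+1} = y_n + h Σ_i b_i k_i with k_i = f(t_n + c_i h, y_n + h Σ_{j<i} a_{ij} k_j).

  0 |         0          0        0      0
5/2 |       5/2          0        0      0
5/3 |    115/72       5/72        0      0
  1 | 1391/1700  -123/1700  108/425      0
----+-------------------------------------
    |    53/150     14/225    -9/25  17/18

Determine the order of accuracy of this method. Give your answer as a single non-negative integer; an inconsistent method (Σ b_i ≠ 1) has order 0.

b = (53/150, 14/225, -9/25, 17/18)
c = (0, 5/2, 5/3, 1)
Ac = (0, 0, 25/144, 33/136)
Σ b_i: 53/150·1 + 14/225·1 + (-9/25)·1 + 17/18·1 = 1 ✓
b·c: 14/225·5/2 + (-9/25)·5/3 + 17/18·1 = 1/2 ✓
b·c²: 14/225·25/4 + (-9/25)·25/9 + 17/18·1 = 1/3 ✓
b·Ac: (-9/25)·25/144 + 17/18·33/136 = 1/6 ✓
b·c³: 14/225·125/8 + (-9/25)·125/27 + 17/18·1 = 1/4 ✓
b·(c∘Ac): (-9/25)·125/432 + 17/18·33/136 = 1/8 ✓
b·Ac²: (-9/25)·125/288 + 17/18·69/272 = 1/12 ✓
b·A²c: 17/18·3/68 = 1/24 ✓; 4 stages ⇒ order 4.

4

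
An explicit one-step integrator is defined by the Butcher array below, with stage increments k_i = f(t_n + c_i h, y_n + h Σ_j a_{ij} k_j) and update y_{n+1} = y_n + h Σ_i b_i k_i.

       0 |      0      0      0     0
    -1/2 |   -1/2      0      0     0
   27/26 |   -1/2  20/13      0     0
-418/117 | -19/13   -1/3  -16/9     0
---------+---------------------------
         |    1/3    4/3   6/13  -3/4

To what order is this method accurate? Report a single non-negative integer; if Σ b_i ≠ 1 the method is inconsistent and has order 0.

b = (1/3, 4/3, 6/13, -3/4)
c = (0, -1/2, 27/26, -418/117)
Ac = (0, 0, -10/13, -131/78)
Σ b_i: 1/3·1 + 4/3·1 + 6/13·1 + (-3/4)·1 = 215/156 ≠ 1 ⇒ order 0.

0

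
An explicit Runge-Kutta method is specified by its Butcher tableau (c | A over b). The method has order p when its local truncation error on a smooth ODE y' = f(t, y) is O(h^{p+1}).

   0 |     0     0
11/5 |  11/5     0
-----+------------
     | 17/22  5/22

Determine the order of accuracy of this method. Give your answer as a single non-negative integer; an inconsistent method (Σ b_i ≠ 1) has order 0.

2

b = (17/22, 5/22)
c = (0, 11/5)
Σ b_i: 17/22·1 + 5/22·1 = 1 ✓
b·c: 5/22·11/5 = 1/2 ✓; 2 stages ⇒ order 2.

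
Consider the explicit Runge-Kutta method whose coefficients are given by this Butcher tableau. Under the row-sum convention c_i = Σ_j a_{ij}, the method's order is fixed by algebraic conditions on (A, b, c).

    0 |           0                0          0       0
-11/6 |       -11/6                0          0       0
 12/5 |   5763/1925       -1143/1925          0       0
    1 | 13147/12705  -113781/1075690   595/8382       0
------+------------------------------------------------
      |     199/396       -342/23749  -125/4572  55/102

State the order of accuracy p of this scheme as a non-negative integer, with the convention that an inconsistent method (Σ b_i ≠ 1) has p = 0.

4

b = (199/396, -342/23749, -125/4572, 55/102)
c = (0, -11/6, 12/5, 1)
Ac = (0, 0, 381/350, 51/140)
Σ b_i: 199/396·1 + (-342/23749)·1 + (-125/4572)·1 + 55/102·1 = 1 ✓
b·c: (-342/23749)·(-11/6) + (-125/4572)·12/5 + 55/102·1 = 1/2 ✓
b·c²: (-342/23749)·121/36 + (-125/4572)·144/25 + 55/102·1 = 1/3 ✓
b·Ac: (-125/4572)·381/350 + 55/102·51/140 = 1/6 ✓
b·c³: (-342/23749)·(-1331/216) + (-125/4572)·1728/125 + 55/102·1 = 1/4 ✓
b·(c∘Ac): (-125/4572)·2286/875 + 55/102·51/140 = 1/8 ✓
b·Ac²: (-125/4572)·(-1397/700) + 55/102·493/9240 = 1/12 ✓
b·A²c: 55/102·17/220 = 1/24 ✓; 4 stages ⇒ order 4.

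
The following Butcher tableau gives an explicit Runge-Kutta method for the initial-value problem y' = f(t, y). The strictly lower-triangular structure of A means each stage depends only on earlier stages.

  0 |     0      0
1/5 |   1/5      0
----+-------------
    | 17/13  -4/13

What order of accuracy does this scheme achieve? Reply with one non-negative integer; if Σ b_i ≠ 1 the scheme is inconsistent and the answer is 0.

b = (17/13, -4/13)
c = (0, 1/5)
Σ b_i: 17/13·1 + (-4/13)·1 = 1 ✓
b·c: (-4/13)·1/5 = -4/65 ≠ 1/2 ⇒ order 1.

1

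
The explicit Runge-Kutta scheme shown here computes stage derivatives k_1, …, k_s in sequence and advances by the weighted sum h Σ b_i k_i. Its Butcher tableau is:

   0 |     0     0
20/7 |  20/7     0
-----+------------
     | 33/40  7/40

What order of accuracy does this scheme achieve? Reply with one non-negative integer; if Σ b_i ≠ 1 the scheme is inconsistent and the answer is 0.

2

b = (33/40, 7/40)
c = (0, 20/7)
Σ b_i: 33/40·1 + 7/40·1 = 1 ✓
b·c: 7/40·20/7 = 1/2 ✓; 2 stages ⇒ order 2.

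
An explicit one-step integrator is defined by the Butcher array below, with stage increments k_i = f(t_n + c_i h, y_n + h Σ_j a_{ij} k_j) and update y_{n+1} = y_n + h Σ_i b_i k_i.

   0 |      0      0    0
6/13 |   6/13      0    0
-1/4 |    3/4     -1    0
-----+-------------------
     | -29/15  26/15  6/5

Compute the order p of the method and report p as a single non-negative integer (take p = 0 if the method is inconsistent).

2

b = (-29/15, 26/15, 6/5)
c = (0, 6/13, -1/4)
Ac = (0, 0, -6/13)
Σ b_i: (-29/15)·1 + 26/15·1 + 6/5·1 = 1 ✓
b·c: 26/15·6/13 + 6/5·(-1/4) = 1/2 ✓
b·c²: 26/15·36/169 + 6/5·1/16 = 231/520 ≠ 1/3 ⇒ order 2.
b·Ac: 6/5·(-6/13) = -36/65 ≠ 1/6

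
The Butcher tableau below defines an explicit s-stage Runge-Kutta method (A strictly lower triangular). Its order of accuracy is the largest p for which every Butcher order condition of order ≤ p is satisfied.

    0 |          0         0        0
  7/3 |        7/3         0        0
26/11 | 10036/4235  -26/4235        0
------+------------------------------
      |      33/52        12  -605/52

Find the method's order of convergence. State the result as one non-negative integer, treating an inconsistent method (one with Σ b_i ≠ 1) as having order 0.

3

b = (33/52, 12, -605/52)
c = (0, 7/3, 26/11)
Ac = (0, 0, -26/1815)
Σ b_i: 33/52·1 + 12·1 + (-605/52)·1 = 1 ✓
b·c: 12·7/3 + (-605/52)·26/11 = 1/2 ✓
b·c²: 12·49/9 + (-605/52)·676/121 = 1/3 ✓
b·Ac: (-605/52)·(-26/1815) = 1/6 ✓; 3 stages ⇒ order 3.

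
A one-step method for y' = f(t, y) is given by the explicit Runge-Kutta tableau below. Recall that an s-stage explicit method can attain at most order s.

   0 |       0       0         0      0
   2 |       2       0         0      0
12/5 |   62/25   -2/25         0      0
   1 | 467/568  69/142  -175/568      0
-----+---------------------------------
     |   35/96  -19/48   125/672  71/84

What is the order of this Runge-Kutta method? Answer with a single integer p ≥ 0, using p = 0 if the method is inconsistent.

b = (35/96, -19/48, 125/672, 71/84)
c = (0, 2, 12/5, 1)
Ac = (0, 0, -4/25, 33/142)
Σ b_i: 35/96·1 + (-19/48)·1 + 125/672·1 + 71/84·1 = 1 ✓
b·c: (-19/48)·2 + 125/672·12/5 + 71/84·1 = 1/2 ✓
b·c²: (-19/48)·4 + 125/672·144/25 + 71/84·1 = 1/3 ✓
b·Ac: 125/672·(-4/25) + 71/84·33/142 = 1/6 ✓
b·c³: (-19/48)·8 + 125/672·1728/125 + 71/84·1 = 1/4 ✓
b·(c∘Ac): 125/672·(-48/125) + 71/84·33/142 = 1/8 ✓
b·Ac²: 125/672·(-8/25) + 71/84·12/71 = 1/12 ✓
b·A²c: 71/84·7/142 = 1/24 ✓; 4 stages ⇒ order 4.

4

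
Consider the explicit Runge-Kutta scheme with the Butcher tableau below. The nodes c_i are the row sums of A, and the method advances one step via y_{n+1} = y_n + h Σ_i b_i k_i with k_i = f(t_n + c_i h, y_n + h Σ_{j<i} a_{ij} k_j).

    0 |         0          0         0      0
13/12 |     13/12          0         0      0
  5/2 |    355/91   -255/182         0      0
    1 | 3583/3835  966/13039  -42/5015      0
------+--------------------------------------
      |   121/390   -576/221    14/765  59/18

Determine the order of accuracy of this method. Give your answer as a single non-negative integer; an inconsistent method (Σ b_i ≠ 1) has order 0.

b = (121/390, -576/221, 14/765, 59/18)
c = (0, 13/12, 5/2, 1)
Ac = (0, 0, -85/56, 7/118)
Σ b_i: 121/390·1 + (-576/221)·1 + 14/765·1 + 59/18·1 = 1 ✓
b·c: (-576/221)·13/12 + 14/765·5/2 + 59/18·1 = 1/2 ✓
b·c²: (-576/221)·169/144 + 14/765·25/4 + 59/18·1 = 1/3 ✓
b·Ac: 14/765·(-85/56) + 59/18·7/118 = 1/6 ✓
b·c³: (-576/221)·2197/1728 + 14/765·125/8 + 59/18·1 = 1/4 ✓
b·(c∘Ac): 14/765·(-425/112) + 59/18·7/118 = 1/8 ✓
b·Ac²: 14/765·(-1105/672) + 59/18·49/1416 = 1/12 ✓
b·A²c: 59/18·3/236 = 1/24 ✓; 4 stages ⇒ order 4.

4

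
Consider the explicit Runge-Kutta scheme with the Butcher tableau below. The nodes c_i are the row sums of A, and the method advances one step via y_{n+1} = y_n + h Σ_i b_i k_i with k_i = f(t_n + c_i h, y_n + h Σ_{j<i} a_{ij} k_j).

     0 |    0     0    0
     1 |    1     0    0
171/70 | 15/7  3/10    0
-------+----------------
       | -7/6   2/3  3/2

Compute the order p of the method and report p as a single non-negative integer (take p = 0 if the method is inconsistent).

1

b = (-7/6, 2/3, 3/2)
c = (0, 1, 171/70)
Ac = (0, 0, 3/10)
Σ b_i: (-7/6)·1 + 2/3·1 + 3/2·1 = 1 ✓
b·c: 2/3·1 + 3/2·171/70 = 1819/420 ≠ 1/2 ⇒ order 1.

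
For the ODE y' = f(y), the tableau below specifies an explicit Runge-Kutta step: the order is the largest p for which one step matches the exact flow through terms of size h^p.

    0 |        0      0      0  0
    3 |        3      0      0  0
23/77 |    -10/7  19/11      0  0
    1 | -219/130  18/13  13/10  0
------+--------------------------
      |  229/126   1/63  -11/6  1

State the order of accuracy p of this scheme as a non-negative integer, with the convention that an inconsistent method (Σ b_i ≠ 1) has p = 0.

b = (229/126, 1/63, -11/6, 1)
c = (0, 3, 23/77, 1)
Ac = (0, 0, 57/11, 45467/10010)
Σ b_i: 229/126·1 + 1/63·1 + (-11/6)·1 + 1·1 = 1 ✓
b·c: 1/63·3 + (-11/6)·23/77 + 1·1 = 1/2 ✓
b·c²: 1/63·9 + (-11/6)·529/5929 + 1·1 = 3167/3234 ≠ 1/3 ⇒ order 2.
b·Ac: (-11/6)·57/11 + 1·45467/10010 = -24814/5005 ≠ 1/6

2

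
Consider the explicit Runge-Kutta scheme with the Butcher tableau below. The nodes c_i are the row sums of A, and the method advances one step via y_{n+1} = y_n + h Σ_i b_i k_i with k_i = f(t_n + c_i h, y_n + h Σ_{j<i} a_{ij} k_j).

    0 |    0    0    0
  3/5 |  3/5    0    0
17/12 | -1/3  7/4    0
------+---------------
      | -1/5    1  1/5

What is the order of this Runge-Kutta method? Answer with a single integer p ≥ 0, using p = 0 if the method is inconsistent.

b = (-1/5, 1, 1/5)
c = (0, 3/5, 17/12)
Ac = (0, 0, 21/20)
Σ b_i: (-1/5)·1 + 1·1 + 1/5·1 = 1 ✓
b·c: 1·3/5 + 1/5·17/12 = 53/60 ≠ 1/2 ⇒ order 1.

1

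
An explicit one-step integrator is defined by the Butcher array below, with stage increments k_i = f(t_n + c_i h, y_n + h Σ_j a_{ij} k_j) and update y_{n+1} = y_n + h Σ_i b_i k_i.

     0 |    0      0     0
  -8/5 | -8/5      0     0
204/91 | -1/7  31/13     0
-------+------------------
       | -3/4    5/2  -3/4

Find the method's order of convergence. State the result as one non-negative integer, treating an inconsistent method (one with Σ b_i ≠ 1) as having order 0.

1

b = (-3/4, 5/2, -3/4)
c = (0, -8/5, 204/91)
Ac = (0, 0, -248/65)
Σ b_i: (-3/4)·1 + 5/2·1 + (-3/4)·1 = 1 ✓
b·c: 5/2·(-8/5) + (-3/4)·204/91 = -517/91 ≠ 1/2 ⇒ order 1.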